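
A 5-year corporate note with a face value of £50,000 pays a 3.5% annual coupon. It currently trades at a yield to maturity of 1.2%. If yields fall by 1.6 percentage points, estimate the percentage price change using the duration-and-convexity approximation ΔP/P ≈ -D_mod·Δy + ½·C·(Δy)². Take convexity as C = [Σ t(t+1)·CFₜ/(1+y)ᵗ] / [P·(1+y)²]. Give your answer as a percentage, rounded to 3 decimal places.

+7.763%

With y = 0.012:
  t   CF        PV=CF/(1+0.012)^t    t·PV        t(t+1)·PV
  1     1,750.00     1,729.2490     1,729.2490       3,458.4980
  2     1,750.00     1,708.7441     3,417.4882      10,252.4645
  3     1,750.00     1,688.4823     5,065.4469      20,261.7875
  4     1,750.00     1,668.4608     6,673.8431      33,369.2153
  5    51,750.00    48,753.7237   243,768.6184   1,462,611.7106
  Σ                 55,548.6598   260,654.6456   1,529,953.6760
P = 55,548.6598; D_Mac = 4.69237 yrs; D_mod = 4.63673 yrs; C = 26.89327.
Duration effect: -4.63673 × (-0.016) = +0.074188
Convexity effect: 0.5 × 26.89327 × (-0.016)² = +0.0034423
ΔP/P ≈ +0.074188 + 0.0034423 = +0.077630 = +7.7630%.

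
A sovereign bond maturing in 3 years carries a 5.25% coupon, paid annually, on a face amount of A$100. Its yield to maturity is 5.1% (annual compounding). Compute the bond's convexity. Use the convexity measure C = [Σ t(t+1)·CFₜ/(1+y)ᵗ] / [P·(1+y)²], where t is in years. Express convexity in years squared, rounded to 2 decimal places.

10.16

With y = 0.051:
  t   CF        PV=CF/(1+0.051)^t    t·PV        t(t+1)·PV
  1         5.25         4.9952         4.9952           9.9905
  2         5.25         4.7528         9.5057          28.5171
  3       105.25        90.6596       271.9789       1,087.9156
  Σ                    100.4077       286.4798       1,126.4232
P = 100.4077.
Convexity = Σ t(t+1)·PV / [P·(1+y)²] = 1,126.4232 / (100.4077 × 1.104601) = 10.15615.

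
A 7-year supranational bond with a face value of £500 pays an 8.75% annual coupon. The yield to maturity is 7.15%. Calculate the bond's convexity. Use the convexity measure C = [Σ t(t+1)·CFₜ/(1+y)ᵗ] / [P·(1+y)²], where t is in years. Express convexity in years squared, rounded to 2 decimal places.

35.81

With y = 0.0715:
  t   CF        PV=CF/(1+0.0715)^t    t·PV        t(t+1)·PV
  1        43.75        40.8306        40.8306          81.6612
  2        43.75        38.1060        76.2121         228.6362
  3        43.75        35.5633       106.6898         426.7591
  4        43.75        33.1902       132.7606         663.8032
  5        43.75        30.9754       154.8771         929.2626
  6        43.75        28.9085       173.4508       1,214.1555
  7       543.75       335.3158     2,347.2107      18,777.6859
  Σ                    542.8898     3,032.0317      22,321.9636
P = 542.8898.
Convexity = Σ t(t+1)·PV / [P·(1+y)²] = 22,321.9636 / (542.8898 × 1.148112) = 35.81264.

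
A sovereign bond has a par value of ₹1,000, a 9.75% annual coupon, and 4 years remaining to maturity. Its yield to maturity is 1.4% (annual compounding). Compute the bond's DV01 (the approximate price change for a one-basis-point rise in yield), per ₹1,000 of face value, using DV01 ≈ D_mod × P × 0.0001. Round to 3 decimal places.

Periodic yield y = 0.014.
  t   CF        PV=CF/(1+0.014)^t    t·PV
  1        97.50        96.1538        96.1538
  2        97.50        94.8263       189.6526
  3        97.50        93.5170       280.5511
  4     1,097.50     1,038.1323     4,152.5292
  Σ                  1,322.6295     4,718.8868
P = 1,322.6295; D_Mac = 3.56781 yrs; D_mod = 3.51855 yrs.
DV01 ≈ 3.51855 × 1,322.6295 × 0.0001 = 0.465373.

₹0.465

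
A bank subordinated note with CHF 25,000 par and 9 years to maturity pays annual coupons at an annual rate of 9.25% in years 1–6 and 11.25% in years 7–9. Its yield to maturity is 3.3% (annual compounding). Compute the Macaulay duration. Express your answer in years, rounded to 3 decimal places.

6.976 years

Periodic yield y = 0.033. Discount each cash flow and weight by its year:
  t   CF        PV=CF/(1+0.033)^t    t·PV
  1     2,312.50     2,238.6254     2,238.6254
  2     2,312.50     2,167.1107     4,334.2214
  3     2,312.50     2,097.8806     6,293.6419
  4     2,312.50     2,030.8622     8,123.4488
  5     2,312.50     1,965.9847     9,829.9235
  6     2,312.50     1,903.1798    11,419.0786
  7     2,812.50     2,240.7339    15,685.1371
  8     2,812.50     2,169.1519    17,353.2149
  9    27,812.50    20,765.2486   186,887.2373
  Σ                 37,578.7777   262,164.5290
Price P = Σ PV = 37,578.7777.
Macaulay duration = Σ(t·PV) / P = 262,164.5290 / 37,578.7777 = 6.97640 years.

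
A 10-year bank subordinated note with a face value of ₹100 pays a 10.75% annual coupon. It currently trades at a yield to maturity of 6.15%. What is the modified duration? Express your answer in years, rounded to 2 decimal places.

Periodic yield y = 0.0615. First find Macaulay duration:
  t   CF        PV=CF/(1+0.0615)^t    t·PV
  1        10.75        10.1272        10.1272
  2        10.75         9.5404        19.0809
  3        10.75         8.9877        26.9631
  4        10.75         8.4670        33.8679
  5        10.75         7.9764        39.8821
  6        10.75         7.5143        45.0858
  7        10.75         7.0789        49.5526
  8        10.75         6.6688        53.3505
  9        10.75         6.2824        56.5420
  10      110.75        60.9739       609.7387
  Σ                    133.6171       944.1908
P = 133.6171; Macaulay duration = 944.1908 / 133.6171 = 7.06639 years.
Modified duration = D_Mac / (1 + y) = 7.06639 / 1.0615 = 6.65699 years.

6.66 years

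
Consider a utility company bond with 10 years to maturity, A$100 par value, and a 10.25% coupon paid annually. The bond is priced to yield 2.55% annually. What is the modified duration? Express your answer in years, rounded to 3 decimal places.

7.295 years

Periodic yield y = 0.0255. First find Macaulay duration:
  t   CF        PV=CF/(1+0.0255)^t    t·PV
  1        10.25         9.9951         9.9951
  2        10.25         9.7466        19.4932
  3        10.25         9.5042        28.5127
  4        10.25         9.2679        37.0716
  5        10.25         9.0374        45.1872
  6        10.25         8.8127        52.8763
  7        10.25         8.5936        60.1551
  8        10.25         8.3799        67.0392
  9        10.25         8.1715        73.5437
  10      110.25        85.7081       857.0812
  Σ                    167.2171     1,250.9552
P = 167.2171; Macaulay duration = 1,250.9552 / 167.2171 = 7.48102 years.
Modified duration = D_Mac / (1 + y) = 7.48102 / 1.0255 = 7.29500 years.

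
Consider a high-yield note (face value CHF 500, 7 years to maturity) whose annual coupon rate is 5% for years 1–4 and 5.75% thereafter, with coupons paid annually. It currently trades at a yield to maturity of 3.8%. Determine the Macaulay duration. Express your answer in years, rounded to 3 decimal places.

Periodic yield y = 0.038. Discount each cash flow and weight by its year:
  t   CF        PV=CF/(1+0.038)^t    t·PV
  1        25.00        24.0848        24.0848
  2        25.00        23.2031        46.4061
  3        25.00        22.3536        67.0609
  4        25.00        21.5353        86.1411
  5        28.75        23.8589       119.2947
  6        28.75        22.9855       137.9129
  7       528.75       407.2573     2,850.8013
  Σ                    545.2785     3,331.7018
Price P = Σ PV = 545.2785.
Macaulay duration = Σ(t·PV) / P = 3,331.7018 / 545.2785 = 6.11009 years.

6.110 years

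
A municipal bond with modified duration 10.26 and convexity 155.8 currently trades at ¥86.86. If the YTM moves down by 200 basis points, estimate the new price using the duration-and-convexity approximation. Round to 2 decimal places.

Duration effect: -D_mod·Δy = -10.26 × (-0.02) = +0.205200
Convexity effect: ½·C·(Δy)² = 0.5 × 155.8 × (-0.02)² = +0.0311600
ΔP/P ≈ +0.205200 + 0.0311600 = +0.236360
New price ≈ 86.86 × (1 + 0.236360) = 107.3902296.

¥107.39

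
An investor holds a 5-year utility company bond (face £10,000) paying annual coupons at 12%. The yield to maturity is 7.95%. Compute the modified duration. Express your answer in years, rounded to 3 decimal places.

Periodic yield y = 0.0795. First find Macaulay duration:
  t   CF        PV=CF/(1+0.0795)^t    t·PV
  1     1,200.00     1,111.6258     1,111.6258
  2     1,200.00     1,029.7598     2,059.5197
  3     1,200.00       953.9230     2,861.7689
  4     1,200.00       883.6711     3,534.6845
  5    11,200.00     7,640.2011    38,201.0054
  Σ                 11,619.1808    47,768.6043
P = 11,619.1808; Macaulay duration = 47,768.6043 / 11,619.1808 = 4.11119 years.
Modified duration = D_Mac / (1 + y) = 4.11119 / 1.0795 = 3.80842 years.

3.808 years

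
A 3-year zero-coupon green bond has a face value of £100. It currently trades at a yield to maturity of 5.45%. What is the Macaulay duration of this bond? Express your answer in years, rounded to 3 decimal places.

3.000 years

A zero-coupon bond has a single cash flow at maturity, so its Macaulay duration equals its maturity: 3 years.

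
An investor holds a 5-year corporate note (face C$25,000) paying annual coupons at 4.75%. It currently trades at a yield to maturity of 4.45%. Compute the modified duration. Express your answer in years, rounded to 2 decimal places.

4.38 years

Periodic yield y = 0.0445. First find Macaulay duration:
  t   CF        PV=CF/(1+0.0445)^t    t·PV
  1     1,187.50     1,136.9076     1,136.9076
  2     1,187.50     1,088.4707     2,176.9413
  3     1,187.50     1,042.0973     3,126.2920
  4     1,187.50       997.6997     3,990.7988
  5    26,187.50    21,064.5322   105,322.6610
  Σ                 25,329.7075   115,753.6007
P = 25,329.7075; Macaulay duration = 115,753.6007 / 25,329.7075 = 4.56988 years.
Modified duration = D_Mac / (1 + y) = 4.56988 / 1.0445 = 4.37518 years.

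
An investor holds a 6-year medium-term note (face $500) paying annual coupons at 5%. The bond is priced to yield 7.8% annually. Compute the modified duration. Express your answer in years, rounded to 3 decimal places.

Periodic yield y = 0.078. First find Macaulay duration:
  t   CF        PV=CF/(1+0.078)^t    t·PV
  1        25.00        23.1911        23.1911
  2        25.00        21.5131        43.0261
  3        25.00        19.9565        59.8694
  4        25.00        18.5125        74.0500
  5        25.00        17.1730        85.8650
  6       525.00       334.5390     2,007.2339
  Σ                    434.8851     2,293.2356
P = 434.8851; Macaulay duration = 2,293.2356 / 434.8851 = 5.27320 years.
Modified duration = D_Mac / (1 + y) = 5.27320 / 1.078 = 4.89165 years.

4.892 years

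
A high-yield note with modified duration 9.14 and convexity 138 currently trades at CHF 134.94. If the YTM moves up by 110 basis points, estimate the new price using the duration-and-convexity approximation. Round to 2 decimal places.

CHF 122.50

Duration effect: -D_mod·Δy = -9.14 × (+0.011) = -0.100540
Convexity effect: ½·C·(Δy)² = 0.5 × 138 × (0.011)² = +0.0083490
ΔP/P ≈ -0.100540 + 0.0083490 = -0.092191
New price ≈ 134.94 × (1 - 0.092191) = 122.49974646.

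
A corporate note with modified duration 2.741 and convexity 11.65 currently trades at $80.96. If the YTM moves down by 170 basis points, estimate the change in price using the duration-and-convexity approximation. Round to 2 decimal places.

Duration effect: -D_mod·Δy = -2.741 × (-0.017) = +0.046597
Convexity effect: ½·C·(Δy)² = 0.5 × 11.65 × (-0.017)² = +0.001683425
ΔP/P ≈ +0.046597 + 0.001683425 = +0.048280425
ΔP ≈ 80.96 × (+0.048280425) = +3.908783208.

+$3.91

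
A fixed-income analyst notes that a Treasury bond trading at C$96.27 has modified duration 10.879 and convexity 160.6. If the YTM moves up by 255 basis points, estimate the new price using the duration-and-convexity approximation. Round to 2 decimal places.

Duration effect: -D_mod·Δy = -10.879 × (+0.0255) = -0.2774145
Convexity effect: ½·C·(Δy)² = 0.5 × 160.6 × (0.0255)² = +0.052215075
ΔP/P ≈ -0.2774145 + 0.052215075 = -0.225199425
New price ≈ 96.27 × (1 - 0.225199425) = 74.59005135525.

C$74.59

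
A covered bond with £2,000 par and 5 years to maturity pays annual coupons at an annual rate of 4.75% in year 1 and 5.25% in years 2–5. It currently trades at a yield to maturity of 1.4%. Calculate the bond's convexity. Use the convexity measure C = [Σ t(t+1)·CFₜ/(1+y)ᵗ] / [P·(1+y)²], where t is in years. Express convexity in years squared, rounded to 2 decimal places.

25.93

With y = 0.014:
  t   CF        PV=CF/(1+0.014)^t    t·PV        t(t+1)·PV
  1        95.00        93.6884        93.6884         187.3767
  2       105.00       102.1206       204.2412         612.7236
  3       105.00       100.7107       302.1320       1,208.5279
  4       105.00        99.3202       397.2807       1,986.4035
  5     2,105.00     1,963.6421     9,818.2103      58,909.2617
  Σ                  2,359.4819    10,815.5525      62,904.2935
P = 2,359.4819.
Convexity = Σ t(t+1)·PV / [P·(1+y)²] = 62,904.2935 / (2,359.4819 × 1.028196) = 25.92912.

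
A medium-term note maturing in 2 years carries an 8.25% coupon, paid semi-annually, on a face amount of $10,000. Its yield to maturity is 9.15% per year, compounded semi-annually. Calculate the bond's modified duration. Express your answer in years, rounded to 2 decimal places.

Periodic yield y = 0.04575. First find Macaulay duration:
  t   CF        PV=CF/(1+0.04575)^t    t·PV
  1       412.50       394.4537       394.4537
  2       412.50       377.1970       754.3940
  3       412.50       360.6952     1,082.0855
  4    10,412.50     8,706.4983    34,825.9933
  Σ                  9,838.8442    37,056.9266
P = 9,838.8442; Macaulay duration = 37,056.9266 / 9,838.8442 = 3.76639 half-year periods = 1.88320 years.
Modified duration = D_Mac / (1 + y) = 1.88320 / 1.04575 = 1.80081 years.

1.80 years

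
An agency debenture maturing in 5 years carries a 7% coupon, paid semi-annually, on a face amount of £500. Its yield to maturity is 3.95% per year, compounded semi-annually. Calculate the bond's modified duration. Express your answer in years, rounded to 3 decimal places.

Periodic yield y = 0.01975. First find Macaulay duration:
  t   CF        PV=CF/(1+0.01975)^t    t·PV
  1        17.50        17.1611        17.1611
  2        17.50        16.8287        33.6574
  3        17.50        16.5028        49.5083
  4        17.50        16.1832        64.7326
  5        17.50        15.8697        79.3486
  6        17.50        15.5624        93.3742
  7        17.50        15.2610       106.8268
  8        17.50        14.9654       119.7232
  9        17.50        14.6756       132.0800
  10      517.50       425.5722     4,255.7216
  Σ                    568.5819     4,952.1339
P = 568.5819; Macaulay duration = 4,952.1339 / 568.5819 = 8.70962 half-year periods = 4.35481 years.
Modified duration = D_Mac / (1 + y) = 4.35481 / 1.01975 = 4.27047 years.

4.270 years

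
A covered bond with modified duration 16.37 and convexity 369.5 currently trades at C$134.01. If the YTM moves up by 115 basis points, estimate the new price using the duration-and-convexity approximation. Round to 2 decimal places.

Duration effect: -D_mod·Δy = -16.37 × (+0.0115) = -0.188255
Convexity effect: ½·C·(Δy)² = 0.5 × 369.5 × (0.0115)² = +0.0244331875
ΔP/P ≈ -0.188255 + 0.0244331875 = -0.1638218125
New price ≈ 134.01 × (1 - 0.1638218125) = 112.056238906875.

C$112.06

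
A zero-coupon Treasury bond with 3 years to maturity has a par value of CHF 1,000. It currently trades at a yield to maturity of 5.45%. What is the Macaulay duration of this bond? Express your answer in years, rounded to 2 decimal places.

3.00 years

A zero-coupon bond has a single cash flow at maturity, so its Macaulay duration equals its maturity: 3 years.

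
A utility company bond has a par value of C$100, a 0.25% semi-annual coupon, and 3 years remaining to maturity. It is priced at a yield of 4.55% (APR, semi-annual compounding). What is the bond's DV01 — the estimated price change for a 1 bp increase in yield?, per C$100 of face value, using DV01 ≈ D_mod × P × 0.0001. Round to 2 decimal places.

Periodic yield y = 0.02275.
  t   CF        PV=CF/(1+0.02275)^t    t·PV
  1        0.125         0.1222         0.1222
  2        0.125         0.1195         0.2390
  3        0.125         0.1168         0.3505
  4        0.125         0.1142         0.4570
  5        0.125         0.1117         0.5585
  6      100.125        87.4834       524.9003
  Σ                     88.0679       526.6276
P = 88.0679; D_Mac = 5.97979 half-year periods = 2.98990 yrs; D_mod = 2.92339 yrs.
DV01 ≈ 2.92339 × 88.0679 × 0.0001 = 0.025746.

C$0.03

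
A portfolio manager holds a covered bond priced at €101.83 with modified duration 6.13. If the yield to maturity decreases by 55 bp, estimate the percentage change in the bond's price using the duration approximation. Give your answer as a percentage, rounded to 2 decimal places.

Duration approximation: ΔP/P ≈ -D_mod · Δy = -6.13 × (-0.0055) = +0.033715.
As a percentage: +3.3715%.

+3.37%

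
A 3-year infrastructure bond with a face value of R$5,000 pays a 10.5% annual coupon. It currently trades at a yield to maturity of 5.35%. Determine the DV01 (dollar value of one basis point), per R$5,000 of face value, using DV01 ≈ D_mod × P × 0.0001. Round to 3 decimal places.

R$1.483

Periodic yield y = 0.0535.
  t   CF        PV=CF/(1+0.0535)^t    t·PV
  1       525.00       498.3389       498.3389
  2       525.00       473.0317       946.0634
  3     5,525.00     4,725.2921    14,175.8764
  Σ                  5,696.6627    15,620.2786
P = 5,696.6627; D_Mac = 2.74201 yrs; D_mod = 2.60276 yrs.
DV01 ≈ 2.60276 × 5,696.6627 × 0.0001 = 1.482703.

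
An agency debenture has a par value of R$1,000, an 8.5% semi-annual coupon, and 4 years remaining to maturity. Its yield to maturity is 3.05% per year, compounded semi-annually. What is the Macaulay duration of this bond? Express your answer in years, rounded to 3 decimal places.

Periodic yield y = 0.01525. Discount each cash flow and weight by its period:
  t   CF        PV=CF/(1+0.01525)^t    t·PV
  1        42.50        41.8616        41.8616
  2        42.50        41.2328        82.4656
  3        42.50        40.6135       121.8404
  4        42.50        40.0034       160.0136
  5        42.50        39.4025       197.0126
  6        42.50        38.8107       232.8639
  7        42.50        38.2277       267.5938
  8     1,042.50       923.6173     7,388.9387
  Σ                  1,203.7695     8,492.5902
Price P = Σ PV = 1,203.7695.
Macaulay duration = Σ(t·PV) / P = 8,492.5902 / 1,203.7695 = 7.05500 half-year periods.
In years: 7.05500 / 2 = 3.52750 years.

3.527 years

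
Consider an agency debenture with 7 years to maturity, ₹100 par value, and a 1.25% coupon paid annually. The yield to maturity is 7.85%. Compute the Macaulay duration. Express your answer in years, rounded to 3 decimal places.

6.670 years

Periodic yield y = 0.0785. Discount each cash flow and weight by its year:
  t   CF        PV=CF/(1+0.0785)^t    t·PV
  1         1.25         1.1590         1.1590
  2         1.25         1.0747         2.1493
  3         1.25         0.9964         2.9893
  4         1.25         0.9239         3.6956
  5         1.25         0.8567         4.2833
  6         1.25         0.7943         4.7658
  7       101.25        59.6560       417.5919
  Σ                     65.4610       436.6343
Price P = Σ PV = 65.4610.
Macaulay duration = Σ(t·PV) / P = 436.6343 / 65.4610 = 6.67015 years.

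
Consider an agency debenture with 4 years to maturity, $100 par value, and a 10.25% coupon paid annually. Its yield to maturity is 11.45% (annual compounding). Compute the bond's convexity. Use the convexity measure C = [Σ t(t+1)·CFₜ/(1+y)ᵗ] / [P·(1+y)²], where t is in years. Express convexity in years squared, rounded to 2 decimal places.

With y = 0.1145:
  t   CF        PV=CF/(1+0.1145)^t    t·PV        t(t+1)·PV
  1        10.25         9.1969         9.1969          18.3939
  2        10.25         8.2521        16.5042          49.5125
  3        10.25         7.4043        22.2129          88.8515
  4       110.25        71.4592       285.8369       1,429.1845
  Σ                     96.3126       333.7509       1,585.9425
P = 96.3126.
Convexity = Σ t(t+1)·PV / [P·(1+y)²] = 1,585.9425 / (96.3126 × 1.242110) = 13.25697.

13.26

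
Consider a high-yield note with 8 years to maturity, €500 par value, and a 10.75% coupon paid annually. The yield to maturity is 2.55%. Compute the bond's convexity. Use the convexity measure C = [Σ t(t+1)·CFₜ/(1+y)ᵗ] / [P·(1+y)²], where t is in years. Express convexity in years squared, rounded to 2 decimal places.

With y = 0.0255:
  t   CF        PV=CF/(1+0.0255)^t    t·PV        t(t+1)·PV
  1        53.75        52.4135        52.4135         104.8269
  2        53.75        51.1101       102.2203         306.6609
  3        53.75        49.8392       149.5177         598.0710
  4        53.75        48.5999       194.3998         971.9990
  5        53.75        47.3915       236.9573       1,421.7440
  6        53.75        46.2130       277.2782       1,940.9474
  7        53.75        45.0639       315.4473       2,523.5786
  8       553.75       452.7187     3,621.7495      32,595.7455
  Σ                    793.3499     4,949.9837      40,463.5733
P = 793.3499.
Convexity = Σ t(t+1)·PV / [P·(1+y)²] = 40,463.5733 / (793.3499 × 1.051650) = 48.49848.

48.50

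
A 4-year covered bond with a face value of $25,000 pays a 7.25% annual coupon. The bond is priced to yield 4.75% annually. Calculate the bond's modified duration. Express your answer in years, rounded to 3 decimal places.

Periodic yield y = 0.0475. First find Macaulay duration:
  t   CF        PV=CF/(1+0.0475)^t    t·PV
  1     1,812.50     1,730.3103     1,730.3103
  2     1,812.50     1,651.8475     3,303.6950
  3     1,812.50     1,576.9427     4,730.8282
  4    26,812.50    22,270.0495    89,080.1981
  Σ                 27,229.1500    98,845.0316
P = 27,229.1500; Macaulay duration = 98,845.0316 / 27,229.1500 = 3.63012 years.
Modified duration = D_Mac / (1 + y) = 3.63012 / 1.0475 = 3.46551 years.

3.466 years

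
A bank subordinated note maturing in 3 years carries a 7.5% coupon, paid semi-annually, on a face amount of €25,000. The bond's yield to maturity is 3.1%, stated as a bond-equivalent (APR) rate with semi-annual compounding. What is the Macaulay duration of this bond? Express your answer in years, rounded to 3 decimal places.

2.759 years

Periodic yield y = 0.0155. Discount each cash flow and weight by its period:
  t   CF        PV=CF/(1+0.0155)^t    t·PV
  1       937.50       923.1905       923.1905
  2       937.50       909.0995     1,818.1990
  3       937.50       895.2235     2,685.6706
  4       937.50       881.5594     3,526.2375
  5       937.50       868.1038     4,340.5188
  6    25,937.50    23,650.9477   141,905.6862
  Σ                 28,128.1244   155,199.5026
Price P = Σ PV = 28,128.1244.
Macaulay duration = Σ(t·PV) / P = 155,199.5026 / 28,128.1244 = 5.51759 half-year periods.
In years: 5.51759 / 2 = 2.75880 years.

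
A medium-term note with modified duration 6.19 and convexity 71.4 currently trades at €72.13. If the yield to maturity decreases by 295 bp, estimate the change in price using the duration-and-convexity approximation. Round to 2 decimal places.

Duration effect: -D_mod·Δy = -6.19 × (-0.0295) = +0.182605
Convexity effect: ½·C·(Δy)² = 0.5 × 71.4 × (-0.0295)² = +0.031067925
ΔP/P ≈ +0.182605 + 0.031067925 = +0.213672925
ΔP ≈ 72.13 × (+0.213672925) = +15.41222808025.

+€15.41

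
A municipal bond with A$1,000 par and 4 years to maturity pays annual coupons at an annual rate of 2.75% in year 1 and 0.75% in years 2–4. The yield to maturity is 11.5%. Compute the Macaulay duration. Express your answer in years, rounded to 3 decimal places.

Periodic yield y = 0.115. Discount each cash flow and weight by its year:
  t   CF        PV=CF/(1+0.115)^t    t·PV
  1        27.50        24.6637        24.6637
  2         7.50         6.0327        12.0654
  3         7.50         5.4105        16.2315
  4     1,007.50       651.8469     2,607.3875
  Σ                    687.9537     2,660.3480
Price P = Σ PV = 687.9537.
Macaulay duration = Σ(t·PV) / P = 2,660.3480 / 687.9537 = 3.86704 years.

3.867 years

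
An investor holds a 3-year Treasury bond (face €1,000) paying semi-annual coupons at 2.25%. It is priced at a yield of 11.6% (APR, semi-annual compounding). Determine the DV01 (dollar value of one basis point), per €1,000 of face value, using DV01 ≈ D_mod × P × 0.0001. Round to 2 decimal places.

€0.21

Periodic yield y = 0.058.
  t   CF        PV=CF/(1+0.058)^t    t·PV
  1        11.25        10.6333        10.6333
  2        11.25        10.0504        20.1007
  3        11.25         9.4994        28.4982
  4        11.25         8.9786        35.9145
  5        11.25         8.4864        42.4321
  6     1,011.25       721.0154     4,326.0923
  Σ                    768.6634     4,463.6710
P = 768.6634; D_Mac = 5.80706 half-year periods = 2.90353 yrs; D_mod = 2.74436 yrs.
DV01 ≈ 2.74436 × 768.6634 × 0.0001 = 0.210949.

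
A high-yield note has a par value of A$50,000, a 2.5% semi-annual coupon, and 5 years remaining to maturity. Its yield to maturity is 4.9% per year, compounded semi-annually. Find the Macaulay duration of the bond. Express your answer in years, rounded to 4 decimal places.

Periodic yield y = 0.0245. Discount each cash flow and weight by its period:
  t   CF        PV=CF/(1+0.0245)^t    t·PV
  1       625.00       610.0537       610.0537
  2       625.00       595.4648     1,190.9296
  3       625.00       581.2248     1,743.6744
  4       625.00       567.3253     2,269.3013
  5       625.00       553.7582     2,768.7912
  6       625.00       540.5156     3,243.0937
  7       625.00       527.5897     3,693.1276
  8       625.00       514.9728     4,119.7826
  9       625.00       502.6577     4,523.9194
  10   50,625.00    39,741.6056   397,416.0558
  Σ                 44,735.1682   421,578.7293
Price P = Σ PV = 44,735.1682.
Macaulay duration = Σ(t·PV) / P = 421,578.7293 / 44,735.1682 = 9.42388 half-year periods.
In years: 9.42388 / 2 = 4.71194 years.

4.7119 years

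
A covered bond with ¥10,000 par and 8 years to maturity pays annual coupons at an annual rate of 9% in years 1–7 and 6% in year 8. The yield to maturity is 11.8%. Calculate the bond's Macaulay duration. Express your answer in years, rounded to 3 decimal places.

5.834 years

Periodic yield y = 0.118. Discount each cash flow and weight by its year:
  t   CF        PV=CF/(1+0.118)^t    t·PV
  1       900.00       805.0089       805.0089
  2       900.00       720.0438     1,440.0876
  3       900.00       644.0463     1,932.1389
  4       900.00       576.0700     2,304.2802
  5       900.00       515.2684     2,576.3419
  6       900.00       460.8841     2,765.3044
  7       900.00       412.2398     2,885.6784
  8    10,600.00     4,342.8161    34,742.5286
  Σ                  8,476.3774    49,451.3689
Price P = Σ PV = 8,476.3774.
Macaulay duration = Σ(t·PV) / P = 49,451.3689 / 8,476.3774 = 5.83402 years.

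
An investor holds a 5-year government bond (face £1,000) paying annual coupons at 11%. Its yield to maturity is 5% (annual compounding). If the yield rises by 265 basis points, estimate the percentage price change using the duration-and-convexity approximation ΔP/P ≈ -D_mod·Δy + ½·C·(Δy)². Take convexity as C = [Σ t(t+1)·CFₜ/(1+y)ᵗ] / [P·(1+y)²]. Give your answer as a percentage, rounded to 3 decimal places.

With y = 0.05:
  t   CF        PV=CF/(1+0.05)^t    t·PV        t(t+1)·PV
  1       110.00       104.7619       104.7619         209.5238
  2       110.00        99.7732       199.5465         598.6395
  3       110.00        95.0221       285.0664       1,140.2656
  4       110.00        90.4973       361.9891       1,809.9454
  5     1,110.00       869.7140     4,348.5702      26,091.4213
  Σ                  1,259.7686     5,299.9341      29,849.7957
P = 1,259.7686; D_Mac = 4.20707 yrs; D_mod = 4.00673 yrs; C = 21.49176.
Duration effect: -4.00673 × (+0.0265) = -0.106178
Convexity effect: 0.5 × 21.49176 × (0.0265)² = +0.0075463
ΔP/P ≈ -0.106178 + 0.0075463 = -0.098632 = -9.8632%.

-9.863%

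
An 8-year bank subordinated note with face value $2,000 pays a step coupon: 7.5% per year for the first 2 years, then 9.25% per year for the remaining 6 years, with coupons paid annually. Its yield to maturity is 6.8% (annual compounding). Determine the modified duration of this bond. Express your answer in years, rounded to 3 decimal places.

Periodic yield y = 0.068. First find Macaulay duration:
  t   CF        PV=CF/(1+0.068)^t    t·PV
  1       150.00       140.4494       140.4494
  2       150.00       131.5070       263.0139
  3       185.00       151.8651       455.5953
  4       185.00       142.1958       568.7831
  5       185.00       133.1421       665.7106
  6       185.00       124.6649       747.9894
  7       185.00       116.7274       817.0921
  8     2,185.00     1,290.8668    10,326.9341
  Σ                  2,231.4185    13,985.5680
P = 2,231.4185; Macaulay duration = 13,985.5680 / 2,231.4185 = 6.26757 years.
Modified duration = D_Mac / (1 + y) = 6.26757 / 1.068 = 5.86851 years.

5.869 years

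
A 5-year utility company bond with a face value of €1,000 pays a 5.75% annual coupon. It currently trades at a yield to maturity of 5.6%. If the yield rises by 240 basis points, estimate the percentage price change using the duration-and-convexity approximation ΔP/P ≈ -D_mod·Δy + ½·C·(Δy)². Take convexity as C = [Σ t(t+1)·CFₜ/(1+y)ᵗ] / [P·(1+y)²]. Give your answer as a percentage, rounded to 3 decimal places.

-9.528%

With y = 0.056:
  t   CF        PV=CF/(1+0.056)^t    t·PV        t(t+1)·PV
  1        57.50        54.4508        54.4508         108.9015
  2        57.50        51.5632       103.1264         309.3793
  3        57.50        48.8288       146.4864         585.9457
  4        57.50        46.2394       184.9576         924.7880
  5     1,057.50       805.3057     4,026.5286      24,159.1717
  Σ                  1,006.3879     4,515.5498      26,088.1861
P = 1,006.3879; D_Mac = 4.48689 yrs; D_mod = 4.24895 yrs; C = 23.24613.
Duration effect: -4.24895 × (+0.024) = -0.101975
Convexity effect: 0.5 × 23.24613 × (0.024)² = +0.0066949
ΔP/P ≈ -0.101975 + 0.0066949 = -0.095280 = -9.5280%.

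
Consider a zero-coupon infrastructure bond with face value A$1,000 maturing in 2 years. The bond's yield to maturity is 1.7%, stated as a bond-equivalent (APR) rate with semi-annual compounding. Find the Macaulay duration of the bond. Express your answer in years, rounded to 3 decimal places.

2.000 years

A zero-coupon bond has a single cash flow at maturity, so its Macaulay duration equals its maturity: 2 years.
(Equivalently: 4 semi-annual periods ÷ 2 = 2 years.)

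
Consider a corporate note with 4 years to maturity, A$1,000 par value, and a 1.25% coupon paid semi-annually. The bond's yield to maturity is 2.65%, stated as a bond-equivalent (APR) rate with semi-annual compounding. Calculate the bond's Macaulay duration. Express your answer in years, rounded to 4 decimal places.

3.9112 years

Periodic yield y = 0.01325. Discount each cash flow and weight by its period:
  t   CF        PV=CF/(1+0.01325)^t    t·PV
  1         6.25         6.1683         6.1683
  2         6.25         6.0876        12.1752
  3         6.25         6.0080        18.0240
  4         6.25         5.9294        23.7178
  5         6.25         5.8519        29.2595
  6         6.25         5.7754        34.6523
  7         6.25         5.6999        39.8990
  8     1,006.25       905.6763     7,245.4102
  Σ                    947.1967     7,409.3062
Price P = Σ PV = 947.1967.
Macaulay duration = Σ(t·PV) / P = 7,409.3062 / 947.1967 = 7.82235 half-year periods.
In years: 7.82235 / 2 = 3.91118 years.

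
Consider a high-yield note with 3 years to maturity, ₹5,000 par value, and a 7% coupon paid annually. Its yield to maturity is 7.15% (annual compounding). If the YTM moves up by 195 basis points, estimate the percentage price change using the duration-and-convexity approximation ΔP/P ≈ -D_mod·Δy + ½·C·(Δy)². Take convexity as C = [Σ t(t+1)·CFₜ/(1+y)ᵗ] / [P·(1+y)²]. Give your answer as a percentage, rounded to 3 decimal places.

With y = 0.0715:
  t   CF        PV=CF/(1+0.0715)^t    t·PV        t(t+1)·PV
  1       350.00       326.6449       326.6449         653.2898
  2       350.00       304.8482       609.6965       1,829.0894
  3     5,350.00     4,348.8783    13,046.6349      52,186.5398
  Σ                  4,980.3714    13,982.9763      54,668.9190
P = 4,980.3714; D_Mac = 2.80762 yrs; D_mod = 2.62027 yrs; C = 9.56080.
Duration effect: -2.62027 × (+0.0195) = -0.051095
Convexity effect: 0.5 × 9.56080 × (0.0195)² = +0.0018177
ΔP/P ≈ -0.051095 + 0.0018177 = -0.049277 = -4.9277%.

-4.928%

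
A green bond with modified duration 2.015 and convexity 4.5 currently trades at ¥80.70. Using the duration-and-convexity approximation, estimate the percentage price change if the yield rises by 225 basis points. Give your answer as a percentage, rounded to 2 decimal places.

-4.42%

Duration effect: -D_mod·Δy = -2.015 × (+0.0225) = -0.0453375
Convexity effect: ½·C·(Δy)² = 0.5 × 4.5 × (0.0225)² = +0.0011390625
ΔP/P ≈ -0.0453375 + 0.0011390625 = -0.0441984375
= -4.41984375%.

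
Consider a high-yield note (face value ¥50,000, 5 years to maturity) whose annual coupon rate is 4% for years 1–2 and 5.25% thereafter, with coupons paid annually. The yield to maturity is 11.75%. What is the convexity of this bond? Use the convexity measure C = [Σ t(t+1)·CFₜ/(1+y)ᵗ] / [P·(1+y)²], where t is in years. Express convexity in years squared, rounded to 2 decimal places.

21.02

With y = 0.1175:
  t   CF        PV=CF/(1+0.1175)^t    t·PV        t(t+1)·PV
  1     2,000.00     1,789.7092     1,789.7092       3,579.4183
  2     2,000.00     1,601.5295     3,203.0589       9,609.1768
  3     2,625.00     1,880.9910     5,642.9729      22,571.8917
  4     2,625.00     1,683.2134     6,732.8536      33,664.2680
  5    52,625.00    30,196.3499   150,981.7497     905,890.4985
  Σ                 37,151.7930   168,350.3444     975,315.2534
P = 37,151.7930.
Convexity = Σ t(t+1)·PV / [P·(1+y)²] = 975,315.2534 / (37,151.7930 × 1.248806) = 21.02181.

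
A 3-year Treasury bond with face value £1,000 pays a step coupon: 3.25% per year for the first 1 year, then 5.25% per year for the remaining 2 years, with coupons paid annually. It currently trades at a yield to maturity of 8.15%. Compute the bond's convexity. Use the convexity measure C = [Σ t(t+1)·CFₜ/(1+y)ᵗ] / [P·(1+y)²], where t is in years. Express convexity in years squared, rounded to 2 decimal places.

With y = 0.0815:
  t   CF        PV=CF/(1+0.0815)^t    t·PV        t(t+1)·PV
  1        32.50        30.0509        30.0509          60.1017
  2        52.50        44.8855        89.7710         269.3131
  3     1,052.50       832.0368     2,496.1104       9,984.4416
  Σ                    906.9732     2,615.9323      10,313.8564
P = 906.9732.
Convexity = Σ t(t+1)·PV / [P·(1+y)²] = 10,313.8564 / (906.9732 × 1.169642) = 9.72240.

9.72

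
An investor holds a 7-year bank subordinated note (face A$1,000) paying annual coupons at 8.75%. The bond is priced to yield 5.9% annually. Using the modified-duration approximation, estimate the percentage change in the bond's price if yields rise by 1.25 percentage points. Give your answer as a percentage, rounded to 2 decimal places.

Periodic yield y = 0.059. Modified duration first:
  t   CF        PV=CF/(1+0.059)^t    t·PV
  1        87.50        82.6251        82.6251
  2        87.50        78.0218       156.0437
  3        87.50        73.6750       221.0250
  4        87.50        69.5704       278.2814
  5        87.50        65.6944       328.4719
  6        87.50        62.0344       372.2061
  7     1,087.50       728.0439     5,096.3070
  Σ                  1,159.6649     6,534.9603
P = 1,159.6649; D_Mac = 5.63521 yrs; D_mod = 5.63521/(1+0.059) = 5.32126 yrs.
ΔP/P ≈ -D_mod · Δy = -5.32126 × (+0.0125) = -0.066516 = -6.6516%.

-6.65%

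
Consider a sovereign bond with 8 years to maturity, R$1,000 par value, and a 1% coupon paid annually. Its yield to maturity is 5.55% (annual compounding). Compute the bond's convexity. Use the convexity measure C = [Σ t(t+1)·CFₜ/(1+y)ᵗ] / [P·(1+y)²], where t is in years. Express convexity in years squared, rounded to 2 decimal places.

With y = 0.0555:
  t   CF        PV=CF/(1+0.0555)^t    t·PV        t(t+1)·PV
  1        10.00         9.4742         9.4742          18.9484
  2        10.00         8.9760        17.9520          53.8561
  3        10.00         8.5040        25.5121         102.0485
  4        10.00         8.0569        32.2275         161.1377
  5        10.00         7.6332        38.1662         228.9971
  6        10.00         7.2319        43.3912         303.7385
  7        10.00         6.8516        47.9612         383.6899
  8     1,010.00       655.6250     5,244.9996      47,204.9964
  Σ                    712.3528     5,459.6841      48,457.4126
P = 712.3528.
Convexity = Σ t(t+1)·PV / [P·(1+y)²] = 48,457.4126 / (712.3528 × 1.114080) = 61.05885.

61.06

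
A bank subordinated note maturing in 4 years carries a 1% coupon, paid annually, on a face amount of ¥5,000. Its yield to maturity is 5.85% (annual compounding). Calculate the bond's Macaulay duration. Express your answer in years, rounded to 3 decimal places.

3.934 years

Periodic yield y = 0.0585. Discount each cash flow and weight by its year:
  t   CF        PV=CF/(1+0.0585)^t    t·PV
  1        50.00        47.2367        47.2367
  2        50.00        44.6260        89.2521
  3        50.00        42.1597       126.4791
  4     5,050.00     4,022.7953    16,091.1810
  Σ                  4,156.8176    16,354.1488
Price P = Σ PV = 4,156.8176.
Macaulay duration = Σ(t·PV) / P = 16,354.1488 / 4,156.8176 = 3.93430 years.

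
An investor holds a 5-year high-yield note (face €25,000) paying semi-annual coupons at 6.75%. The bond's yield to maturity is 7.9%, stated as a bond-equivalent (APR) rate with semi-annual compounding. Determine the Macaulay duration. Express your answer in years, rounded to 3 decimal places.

Periodic yield y = 0.0395. Discount each cash flow and weight by its period:
  t   CF        PV=CF/(1+0.0395)^t    t·PV
  1       843.75       811.6883       811.6883
  2       843.75       780.8449     1,561.6899
  3       843.75       751.1736     2,253.5207
  4       843.75       722.6297     2,890.5188
  5       843.75       695.1705     3,475.8524
  6       843.75       668.7547     4,012.5280
  7       843.75       643.3426     4,503.3984
  8       843.75       618.8962     4,951.1698
  9       843.75       595.3788     5,358.4089
  10   25,843.75    17,543.2719   175,432.7190
  Σ                 23,831.1512   205,251.4943
Price P = Σ PV = 23,831.1512.
Macaulay duration = Σ(t·PV) / P = 205,251.4943 / 23,831.1512 = 8.61274 half-year periods.
In years: 8.61274 / 2 = 4.30637 years.

4.306 years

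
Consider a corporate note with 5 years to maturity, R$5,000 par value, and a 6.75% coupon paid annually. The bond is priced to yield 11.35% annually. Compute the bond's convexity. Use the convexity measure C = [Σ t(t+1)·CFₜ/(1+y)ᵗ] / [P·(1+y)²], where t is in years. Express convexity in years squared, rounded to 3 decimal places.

20.002

With y = 0.1135:
  t   CF        PV=CF/(1+0.1135)^t    t·PV        t(t+1)·PV
  1       337.50       303.0983       303.0983         606.1967
  2       337.50       272.2033       544.4065       1,633.2196
  3       337.50       244.4574       733.3721       2,933.4883
  4       337.50       219.5396       878.1584       4,390.7922
  5     5,337.50     3,118.0766    15,590.3830      93,542.2982
  Σ                  4,157.3752    18,049.4184     103,105.9951
P = 4,157.3752.
Convexity = Σ t(t+1)·PV / [P·(1+y)²] = 103,105.9951 / (4,157.3752 × 1.239882) = 20.00250.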